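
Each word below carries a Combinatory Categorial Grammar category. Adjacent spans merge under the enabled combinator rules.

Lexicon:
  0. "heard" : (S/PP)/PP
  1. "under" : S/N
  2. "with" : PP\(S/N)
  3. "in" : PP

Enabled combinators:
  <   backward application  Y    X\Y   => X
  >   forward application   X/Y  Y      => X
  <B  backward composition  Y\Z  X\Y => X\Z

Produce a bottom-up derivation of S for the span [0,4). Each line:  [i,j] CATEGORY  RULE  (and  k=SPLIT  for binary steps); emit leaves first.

[0,1] (S/PP)/PP  lex  "heard"
[1,2] S/N  lex  "under"
[2,3] PP\(S/N)  lex  "with"
[1,3] PP  <  k=2
[0,3] S/PP  >  k=1
[3,4] PP  lex  "in"
[0,4] S  >  k=3

[0,4] S   >
  [0,3] S/PP   >
    [0,1] "heard" : (S/PP)/PP
    [1,3] PP   <
      [1,2] "under" : S/N
      [2,3] "with" : PP\(S/N)
  [3,4] "in" : PP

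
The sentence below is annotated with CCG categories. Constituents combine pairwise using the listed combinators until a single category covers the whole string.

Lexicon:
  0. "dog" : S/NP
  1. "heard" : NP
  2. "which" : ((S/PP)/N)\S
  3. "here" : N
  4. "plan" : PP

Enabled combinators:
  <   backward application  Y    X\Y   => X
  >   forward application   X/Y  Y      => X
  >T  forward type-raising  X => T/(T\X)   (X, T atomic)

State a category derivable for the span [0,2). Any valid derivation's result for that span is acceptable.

[0,5] S   >
  [0,4] S/PP   >
    [0,3] (S/PP)/N   <
      [0,2] S   >
        [0,1] "dog" : S/NP
        [1,2] "heard" : NP
      [2,3] "which" : ((S/PP)/N)\S
    [3,4] "here" : N
  [4,5] "plan" : PP

S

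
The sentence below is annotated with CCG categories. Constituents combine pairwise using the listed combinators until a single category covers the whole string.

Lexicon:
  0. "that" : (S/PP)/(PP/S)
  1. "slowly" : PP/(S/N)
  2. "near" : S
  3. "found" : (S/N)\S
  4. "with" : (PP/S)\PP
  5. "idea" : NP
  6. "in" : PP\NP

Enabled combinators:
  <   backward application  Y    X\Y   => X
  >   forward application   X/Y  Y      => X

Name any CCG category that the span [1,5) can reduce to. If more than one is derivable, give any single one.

[0,7] S   >
  [0,5] S/PP   >
    [0,1] "that" : (S/PP)/(PP/S)
    [1,5] PP/S   <
      [1,4] PP   >
        [1,2] "slowly" : PP/(S/N)
        [2,4] S/N   <
          [2,3] "near" : S
          [3,4] "found" : (S/N)\S
      [4,5] "with" : (PP/S)\PP
  [5,7] PP   <
    [5,6] "idea" : NP
    [6,7] "in" : PP\NP

PP/S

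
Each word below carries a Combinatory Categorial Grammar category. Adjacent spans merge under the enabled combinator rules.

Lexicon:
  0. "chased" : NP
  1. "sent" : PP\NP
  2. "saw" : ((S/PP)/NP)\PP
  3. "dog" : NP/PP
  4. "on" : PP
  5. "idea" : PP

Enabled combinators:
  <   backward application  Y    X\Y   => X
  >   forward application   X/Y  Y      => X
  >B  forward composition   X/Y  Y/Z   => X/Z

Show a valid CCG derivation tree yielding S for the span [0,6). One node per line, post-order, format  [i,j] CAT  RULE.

[0,1] NP  lex  "chased"
[1,2] PP\NP  lex  "sent"
[0,2] PP  <  k=1
[2,3] ((S/PP)/NP)\PP  lex  "saw"
[0,3] (S/PP)/NP  <  k=2
[3,4] NP/PP  lex  "dog"
[4,5] PP  lex  "on"
[3,5] NP  >  k=4
[0,5] S/PP  >  k=3
[5,6] PP  lex  "idea"
[0,6] S  >  k=5

[0,6] S   >
  [0,5] S/PP   >
    [0,3] (S/PP)/NP   <
      [0,2] PP   <
        [0,1] "chased" : NP
        [1,2] "sent" : PP\NP
      [2,3] "saw" : ((S/PP)/NP)\PP
    [3,5] NP   >
      [3,4] "dog" : NP/PP
      [4,5] "on" : PP
  [5,6] "idea" : PP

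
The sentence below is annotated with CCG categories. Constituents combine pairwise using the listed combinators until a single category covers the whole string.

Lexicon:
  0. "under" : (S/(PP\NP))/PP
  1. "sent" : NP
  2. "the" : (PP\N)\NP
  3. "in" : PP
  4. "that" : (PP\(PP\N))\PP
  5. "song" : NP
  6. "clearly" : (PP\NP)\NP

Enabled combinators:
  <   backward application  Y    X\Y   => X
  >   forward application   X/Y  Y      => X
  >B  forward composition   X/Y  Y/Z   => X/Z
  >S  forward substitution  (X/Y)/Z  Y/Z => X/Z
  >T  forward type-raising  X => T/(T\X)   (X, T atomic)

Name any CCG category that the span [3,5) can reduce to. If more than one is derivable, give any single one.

PP\(PP\N)

[0,7] S   >
  [0,5] S/(PP\NP)   >
    [0,1] "under" : (S/(PP\NP))/PP
    [1,5] PP   <
      [1,3] PP\N   <
        [1,2] "sent" : NP
        [2,3] "the" : (PP\N)\NP
      [3,5] PP\(PP\N)   <
        [3,4] "in" : PP
        [4,5] "that" : (PP\(PP\N))\PP
  [5,7] PP\NP   <
    [5,6] "song" : NP
    [6,7] "clearly" : (PP\NP)\NP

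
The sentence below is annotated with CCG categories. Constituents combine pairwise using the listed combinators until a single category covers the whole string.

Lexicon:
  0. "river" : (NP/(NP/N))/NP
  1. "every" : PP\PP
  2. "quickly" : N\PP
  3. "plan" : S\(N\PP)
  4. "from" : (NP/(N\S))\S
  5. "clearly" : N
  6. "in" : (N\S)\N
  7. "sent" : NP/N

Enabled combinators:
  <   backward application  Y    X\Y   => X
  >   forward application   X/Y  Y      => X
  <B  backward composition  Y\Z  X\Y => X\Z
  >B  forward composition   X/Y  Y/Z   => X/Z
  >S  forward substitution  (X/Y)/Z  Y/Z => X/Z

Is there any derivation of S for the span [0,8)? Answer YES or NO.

(NP/(NP/N))/NP PP\PP N\PP S\(N\PP) (NP/(N\S))\S N (N\S)\N NP/N
CKY chart[0,8] = {NP}; S ∉ chart

NO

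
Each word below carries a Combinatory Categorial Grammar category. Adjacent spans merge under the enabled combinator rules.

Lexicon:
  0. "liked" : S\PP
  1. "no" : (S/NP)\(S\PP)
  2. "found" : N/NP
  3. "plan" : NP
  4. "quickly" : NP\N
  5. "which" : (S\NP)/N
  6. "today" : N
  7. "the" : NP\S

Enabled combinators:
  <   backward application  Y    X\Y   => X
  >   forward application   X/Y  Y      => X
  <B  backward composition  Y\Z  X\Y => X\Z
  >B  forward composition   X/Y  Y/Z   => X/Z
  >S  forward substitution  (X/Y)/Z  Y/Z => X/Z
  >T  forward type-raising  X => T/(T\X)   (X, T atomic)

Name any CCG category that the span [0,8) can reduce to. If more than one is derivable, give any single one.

[0,8] S   >
  [0,2] S/NP   <
    [0,1] "liked" : S\PP
    [1,2] "no" : (S/NP)\(S\PP)
  [2,8] NP   <
    [2,7] S   <
      [2,5] NP   <
        [2,4] N   >
          [2,3] "found" : N/NP
          [3,4] "plan" : NP
        [4,5] "quickly" : NP\N
      [5,7] S\NP   >
        [5,6] "which" : (S\NP)/N
        [6,7] "today" : N
    [7,8] "the" : NP\S

S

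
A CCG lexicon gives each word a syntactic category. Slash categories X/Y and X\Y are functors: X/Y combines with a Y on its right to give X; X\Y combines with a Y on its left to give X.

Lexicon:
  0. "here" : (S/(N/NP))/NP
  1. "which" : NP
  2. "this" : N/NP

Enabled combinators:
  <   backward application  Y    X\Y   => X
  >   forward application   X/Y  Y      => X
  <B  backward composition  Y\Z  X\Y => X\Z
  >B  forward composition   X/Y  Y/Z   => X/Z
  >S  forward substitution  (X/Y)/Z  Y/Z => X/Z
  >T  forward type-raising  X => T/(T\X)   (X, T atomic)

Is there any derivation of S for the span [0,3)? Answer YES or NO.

YES

[0,3] S   >
  [0,2] S/(N/NP)   >
    [0,1] "here" : (S/(N/NP))/NP
    [1,2] "which" : NP
  [2,3] "this" : N/NP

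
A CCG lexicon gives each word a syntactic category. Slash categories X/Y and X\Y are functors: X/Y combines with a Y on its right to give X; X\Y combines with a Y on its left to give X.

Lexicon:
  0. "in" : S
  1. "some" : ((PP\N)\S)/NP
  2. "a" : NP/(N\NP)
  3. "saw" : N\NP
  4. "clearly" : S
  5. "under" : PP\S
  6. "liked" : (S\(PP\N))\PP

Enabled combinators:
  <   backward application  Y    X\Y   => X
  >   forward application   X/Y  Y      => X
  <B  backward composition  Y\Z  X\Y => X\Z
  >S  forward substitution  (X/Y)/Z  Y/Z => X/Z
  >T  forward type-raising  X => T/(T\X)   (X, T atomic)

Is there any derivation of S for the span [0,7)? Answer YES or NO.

[0,7] S   <
  [0,4] PP\N   <
    [0,1] "in" : S
    [1,4] (PP\N)\S   >
      [1,2] "some" : ((PP\N)\S)/NP
      [2,4] NP   >
        [2,3] "a" : NP/(N\NP)
        [3,4] "saw" : N\NP
  [4,7] S\(PP\N)   <
    [4,6] PP   <
      [4,5] "clearly" : S
      [5,6] "under" : PP\S
    [6,7] "liked" : (S\(PP\N))\PP

YES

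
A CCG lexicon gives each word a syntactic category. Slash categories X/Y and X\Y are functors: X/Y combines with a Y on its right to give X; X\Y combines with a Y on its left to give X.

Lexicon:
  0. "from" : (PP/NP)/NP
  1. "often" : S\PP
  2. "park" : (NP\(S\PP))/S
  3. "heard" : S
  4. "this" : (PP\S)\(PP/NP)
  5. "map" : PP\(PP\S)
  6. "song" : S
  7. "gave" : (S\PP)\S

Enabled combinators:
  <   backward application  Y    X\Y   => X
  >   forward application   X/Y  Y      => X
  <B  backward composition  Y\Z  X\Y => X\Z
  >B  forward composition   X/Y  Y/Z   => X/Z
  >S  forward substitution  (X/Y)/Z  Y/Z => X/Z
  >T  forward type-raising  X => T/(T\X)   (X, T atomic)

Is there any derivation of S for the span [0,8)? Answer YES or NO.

[0,8] S   <
  [0,6] PP   <
    [0,5] PP\S   <
      [0,4] PP/NP   >
        [0,1] "from" : (PP/NP)/NP
        [1,4] NP   <
          [1,2] "often" : S\PP
          [2,4] NP\(S\PP)   >
            [2,3] "park" : (NP\(S\PP))/S
            [3,4] "heard" : S
      [4,5] "this" : (PP\S)\(PP/NP)
    [5,6] "map" : PP\(PP\S)
  [6,8] S\PP   <
    [6,7] "song" : S
    [7,8] "gave" : (S\PP)\S

YES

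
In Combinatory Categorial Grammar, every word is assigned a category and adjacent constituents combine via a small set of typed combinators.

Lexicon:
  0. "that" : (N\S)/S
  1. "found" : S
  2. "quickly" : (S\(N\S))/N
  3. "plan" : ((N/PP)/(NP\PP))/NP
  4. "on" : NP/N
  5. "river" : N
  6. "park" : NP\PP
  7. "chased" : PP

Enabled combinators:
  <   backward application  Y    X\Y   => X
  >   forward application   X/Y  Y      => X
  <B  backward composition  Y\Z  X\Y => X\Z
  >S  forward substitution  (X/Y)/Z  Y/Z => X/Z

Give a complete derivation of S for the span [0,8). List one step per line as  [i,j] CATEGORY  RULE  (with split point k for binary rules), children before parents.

[0,8] S   <
  [0,2] N\S   >
    [0,1] "that" : (N\S)/S
    [1,2] "found" : S
  [2,8] S\(N\S)   >
    [2,3] "quickly" : (S\(N\S))/N
    [3,8] N   >
      [3,7] N/PP   >
        [3,6] (N/PP)/(NP\PP)   >
          [3,4] "plan" : ((N/PP)/(NP\PP))/NP
          [4,6] NP   >
            [4,5] "on" : NP/N
            [5,6] "river" : N
        [6,7] "park" : NP\PP
      [7,8] "chased" : PP

[0,1] (N\S)/S  lex  "that"
[1,2] S  lex  "found"
[0,2] N\S  >  k=1
[2,3] (S\(N\S))/N  lex  "quickly"
[3,4] ((N/PP)/(NP\PP))/NP  lex  "plan"
[4,5] NP/N  lex  "on"
[5,6] N  lex  "river"
[4,6] NP  >  k=5
[3,6] (N/PP)/(NP\PP)  >  k=4
[6,7] NP\PP  lex  "park"
[3,7] N/PP  >  k=6
[7,8] PP  lex  "chased"
[3,8] N  >  k=7
[2,8] S\(N\S)  >  k=3
[0,8] S  <  k=2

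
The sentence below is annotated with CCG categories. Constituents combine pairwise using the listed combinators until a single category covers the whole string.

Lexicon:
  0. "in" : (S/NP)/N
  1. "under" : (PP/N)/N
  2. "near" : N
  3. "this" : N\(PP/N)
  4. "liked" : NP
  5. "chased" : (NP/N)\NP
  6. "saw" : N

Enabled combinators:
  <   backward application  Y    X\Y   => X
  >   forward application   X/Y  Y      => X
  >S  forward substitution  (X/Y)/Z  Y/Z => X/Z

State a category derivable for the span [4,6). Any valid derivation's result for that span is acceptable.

NP/N

[0,7] S   >
  [0,4] S/NP   >
    [0,1] "in" : (S/NP)/N
    [1,4] N   <
      [1,3] PP/N   >
        [1,2] "under" : (PP/N)/N
        [2,3] "near" : N
      [3,4] "this" : N\(PP/N)
  [4,7] NP   >
    [4,6] NP/N   <
      [4,5] "liked" : NP
      [5,6] "chased" : (NP/N)\NP
    [6,7] "saw" : N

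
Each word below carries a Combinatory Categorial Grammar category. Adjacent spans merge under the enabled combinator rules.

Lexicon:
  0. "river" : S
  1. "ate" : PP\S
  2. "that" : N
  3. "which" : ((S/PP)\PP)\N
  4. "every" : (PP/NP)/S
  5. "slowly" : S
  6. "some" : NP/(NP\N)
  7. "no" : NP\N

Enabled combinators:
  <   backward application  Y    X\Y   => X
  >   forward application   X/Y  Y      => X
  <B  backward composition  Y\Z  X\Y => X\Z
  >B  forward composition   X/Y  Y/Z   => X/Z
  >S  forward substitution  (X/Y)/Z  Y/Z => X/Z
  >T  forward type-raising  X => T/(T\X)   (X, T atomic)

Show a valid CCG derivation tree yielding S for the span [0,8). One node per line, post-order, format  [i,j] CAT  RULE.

[0,1] S  lex  "river"
[0,1] PP/(PP\S)  >T
[1,2] PP\S  lex  "ate"
[0,2] PP  >  k=1
[2,3] N  lex  "that"
[3,4] ((S/PP)\PP)\N  lex  "which"
[2,4] (S/PP)\PP  <  k=3
[0,4] S/PP  <  k=2
[4,5] (PP/NP)/S  lex  "every"
[5,6] S  lex  "slowly"
[4,6] PP/NP  >  k=5
[6,7] NP/(NP\N)  lex  "some"
[7,8] NP\N  lex  "no"
[6,8] NP  >  k=7
[4,8] PP  >  k=6
[0,8] S  >  k=4

[0,8] S   >
  [0,4] S/PP   <
    [0,2] PP   >
      [0,1] PP/(PP\S)   >T
        [0,1] "river" : S
      [1,2] "ate" : PP\S
    [2,4] (S/PP)\PP   <
      [2,3] "that" : N
      [3,4] "which" : ((S/PP)\PP)\N
  [4,8] PP   >
    [4,6] PP/NP   >
      [4,5] "every" : (PP/NP)/S
      [5,6] "slowly" : S
    [6,8] NP   >
      [6,7] "some" : NP/(NP\N)
      [7,8] "no" : NP\N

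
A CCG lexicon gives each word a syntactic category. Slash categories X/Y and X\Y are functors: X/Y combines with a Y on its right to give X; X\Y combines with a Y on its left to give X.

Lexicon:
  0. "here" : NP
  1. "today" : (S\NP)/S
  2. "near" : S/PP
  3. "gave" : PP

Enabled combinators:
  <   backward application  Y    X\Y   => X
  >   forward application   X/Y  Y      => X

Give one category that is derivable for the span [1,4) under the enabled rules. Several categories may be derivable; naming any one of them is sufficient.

S\NP

[0,4] S   <
  [0,1] "here" : NP
  [1,4] S\NP   >
    [1,2] "today" : (S\NP)/S
    [2,4] S   >
      [2,3] "near" : S/PP
      [3,4] "gave" : PP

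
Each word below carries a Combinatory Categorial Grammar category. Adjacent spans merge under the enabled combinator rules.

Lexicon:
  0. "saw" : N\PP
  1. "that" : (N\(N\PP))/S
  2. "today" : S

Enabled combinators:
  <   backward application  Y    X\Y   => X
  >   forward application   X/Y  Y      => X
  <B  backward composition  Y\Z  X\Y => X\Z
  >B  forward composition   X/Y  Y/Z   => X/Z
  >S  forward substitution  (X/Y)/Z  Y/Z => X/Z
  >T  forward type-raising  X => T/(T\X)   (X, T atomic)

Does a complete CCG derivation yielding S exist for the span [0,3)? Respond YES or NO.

N\PP (N\(N\PP))/S S
CKY chart[0,3] = {N, N/(N\N), NP/(NP\N), PP/(PP\N), S/(S\N)}; S ∉ chart

NO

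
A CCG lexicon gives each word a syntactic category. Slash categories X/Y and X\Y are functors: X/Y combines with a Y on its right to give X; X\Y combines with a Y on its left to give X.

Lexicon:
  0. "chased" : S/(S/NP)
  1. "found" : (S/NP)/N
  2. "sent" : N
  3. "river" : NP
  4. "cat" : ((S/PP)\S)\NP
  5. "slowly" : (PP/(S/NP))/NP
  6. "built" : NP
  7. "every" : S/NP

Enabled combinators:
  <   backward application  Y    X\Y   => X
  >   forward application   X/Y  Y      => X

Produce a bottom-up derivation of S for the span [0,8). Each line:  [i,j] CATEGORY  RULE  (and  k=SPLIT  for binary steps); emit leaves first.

[0,8] S   >
  [0,5] S/PP   <
    [0,3] S   >
      [0,1] "chased" : S/(S/NP)
      [1,3] S/NP   >
        [1,2] "found" : (S/NP)/N
        [2,3] "sent" : N
    [3,5] (S/PP)\S   <
      [3,4] "river" : NP
      [4,5] "cat" : ((S/PP)\S)\NP
  [5,8] PP   >
    [5,7] PP/(S/NP)   >
      [5,6] "slowly" : (PP/(S/NP))/NP
      [6,7] "built" : NP
    [7,8] "every" : S/NP

[0,1] S/(S/NP)  lex  "chased"
[1,2] (S/NP)/N  lex  "found"
[2,3] N  lex  "sent"
[1,3] S/NP  >  k=2
[0,3] S  >  k=1
[3,4] NP  lex  "river"
[4,5] ((S/PP)\S)\NP  lex  "cat"
[3,5] (S/PP)\S  <  k=4
[0,5] S/PP  <  k=3
[5,6] (PP/(S/NP))/NP  lex  "slowly"
[6,7] NP  lex  "built"
[5,7] PP/(S/NP)  >  k=6
[7,8] S/NP  lex  "every"
[5,8] PP  >  k=7
[0,8] S  >  k=5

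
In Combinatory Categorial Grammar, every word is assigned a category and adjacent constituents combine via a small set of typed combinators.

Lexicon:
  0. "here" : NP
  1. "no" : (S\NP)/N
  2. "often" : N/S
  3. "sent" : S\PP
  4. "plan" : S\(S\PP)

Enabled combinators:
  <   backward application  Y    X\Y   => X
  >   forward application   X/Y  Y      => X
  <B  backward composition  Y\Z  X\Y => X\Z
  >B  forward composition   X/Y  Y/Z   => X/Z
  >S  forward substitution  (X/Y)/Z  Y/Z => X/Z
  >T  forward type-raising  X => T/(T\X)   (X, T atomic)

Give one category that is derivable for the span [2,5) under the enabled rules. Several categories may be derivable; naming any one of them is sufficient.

N

[0,5] S   <
  [0,1] "here" : NP
  [1,5] S\NP   >
    [1,2] "no" : (S\NP)/N
    [2,5] N   >
      [2,3] "often" : N/S
      [3,5] S   <
        [3,4] "sent" : S\PP
        [4,5] "plan" : S\(S\PP)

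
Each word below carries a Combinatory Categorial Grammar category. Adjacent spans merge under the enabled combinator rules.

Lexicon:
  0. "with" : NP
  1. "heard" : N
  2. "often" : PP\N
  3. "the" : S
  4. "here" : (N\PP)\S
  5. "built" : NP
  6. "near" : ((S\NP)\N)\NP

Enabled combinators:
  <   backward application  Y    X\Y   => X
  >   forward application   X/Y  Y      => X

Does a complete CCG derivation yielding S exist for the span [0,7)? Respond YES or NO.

[0,7] S   <
  [0,1] "with" : NP
  [1,7] S\NP   <
    [1,5] N   <
      [1,3] PP   <
        [1,2] "heard" : N
        [2,3] "often" : PP\N
      [3,5] N\PP   <
        [3,4] "the" : S
        [4,5] "here" : (N\PP)\S
    [5,7] (S\NP)\N   <
      [5,6] "built" : NP
      [6,7] "near" : ((S\NP)\N)\NP

YES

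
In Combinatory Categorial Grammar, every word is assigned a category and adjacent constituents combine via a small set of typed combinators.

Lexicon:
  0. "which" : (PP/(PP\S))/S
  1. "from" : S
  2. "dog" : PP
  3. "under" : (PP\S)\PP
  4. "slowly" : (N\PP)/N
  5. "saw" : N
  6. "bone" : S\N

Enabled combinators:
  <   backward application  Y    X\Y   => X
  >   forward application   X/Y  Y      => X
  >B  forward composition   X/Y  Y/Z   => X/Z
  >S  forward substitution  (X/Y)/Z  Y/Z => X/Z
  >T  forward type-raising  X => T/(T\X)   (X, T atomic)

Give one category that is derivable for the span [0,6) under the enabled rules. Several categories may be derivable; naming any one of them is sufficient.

[0,7] S   <
  [0,6] N   <
    [0,4] PP   >
      [0,2] PP/(PP\S)   >
        [0,1] "which" : (PP/(PP\S))/S
        [1,2] "from" : S
      [2,4] PP\S   <
        [2,3] "dog" : PP
        [3,4] "under" : (PP\S)\PP
    [4,6] N\PP   >
      [4,5] "slowly" : (N\PP)/N
      [5,6] "saw" : N
  [6,7] "bone" : S\N

N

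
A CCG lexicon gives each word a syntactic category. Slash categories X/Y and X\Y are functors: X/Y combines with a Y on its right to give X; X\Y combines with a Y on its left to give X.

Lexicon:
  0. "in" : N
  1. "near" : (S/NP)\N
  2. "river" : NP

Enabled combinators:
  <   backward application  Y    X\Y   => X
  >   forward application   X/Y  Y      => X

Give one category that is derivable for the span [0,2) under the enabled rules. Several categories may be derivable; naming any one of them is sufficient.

[0,3] S   >
  [0,2] S/NP   <
    [0,1] "in" : N
    [1,2] "near" : (S/NP)\N
  [2,3] "river" : NP

S/NP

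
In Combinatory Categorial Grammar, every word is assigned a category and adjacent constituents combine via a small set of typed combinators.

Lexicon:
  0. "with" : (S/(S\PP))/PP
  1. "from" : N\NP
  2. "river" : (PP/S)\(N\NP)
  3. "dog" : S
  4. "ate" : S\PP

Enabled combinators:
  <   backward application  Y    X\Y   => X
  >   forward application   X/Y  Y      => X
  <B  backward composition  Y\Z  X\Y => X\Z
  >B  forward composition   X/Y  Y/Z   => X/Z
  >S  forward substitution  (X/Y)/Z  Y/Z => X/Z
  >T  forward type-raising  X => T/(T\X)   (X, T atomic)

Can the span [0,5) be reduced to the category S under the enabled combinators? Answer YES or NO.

YES

[0,5] S   >
  [0,4] S/(S\PP)   >
    [0,1] "with" : (S/(S\PP))/PP
    [1,4] PP   >
      [1,3] PP/S   <
        [1,2] "from" : N\NP
        [2,3] "river" : (PP/S)\(N\NP)
      [3,4] "dog" : S
  [4,5] "ate" : S\PP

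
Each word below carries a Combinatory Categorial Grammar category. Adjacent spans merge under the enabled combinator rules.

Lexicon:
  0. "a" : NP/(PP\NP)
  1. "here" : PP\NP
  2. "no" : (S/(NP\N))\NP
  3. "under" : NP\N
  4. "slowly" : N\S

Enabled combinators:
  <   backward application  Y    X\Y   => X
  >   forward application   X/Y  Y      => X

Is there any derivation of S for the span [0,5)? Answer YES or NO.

NO

NP/(PP\NP) PP\NP (S/(NP\N))\NP NP\N N\S
CKY chart[0,5] = {N}; S ∉ chart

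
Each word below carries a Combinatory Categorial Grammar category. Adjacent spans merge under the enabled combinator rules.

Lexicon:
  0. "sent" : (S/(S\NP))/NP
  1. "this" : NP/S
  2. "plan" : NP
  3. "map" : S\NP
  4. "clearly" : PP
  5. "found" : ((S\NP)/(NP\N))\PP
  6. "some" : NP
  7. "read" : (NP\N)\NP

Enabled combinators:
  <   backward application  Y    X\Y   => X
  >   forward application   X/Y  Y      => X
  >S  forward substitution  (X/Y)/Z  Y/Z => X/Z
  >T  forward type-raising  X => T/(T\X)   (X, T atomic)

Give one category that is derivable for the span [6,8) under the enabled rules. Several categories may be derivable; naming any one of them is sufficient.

[0,8] S   >
  [0,4] S/(S\NP)   >
    [0,1] "sent" : (S/(S\NP))/NP
    [1,4] NP   >
      [1,2] "this" : NP/S
      [2,4] S   <
        [2,3] "plan" : NP
        [3,4] "map" : S\NP
  [4,8] S\NP   >
    [4,6] (S\NP)/(NP\N)   <
      [4,5] "clearly" : PP
      [5,6] "found" : ((S\NP)/(NP\N))\PP
    [6,8] NP\N   <
      [6,7] "some" : NP
      [7,8] "read" : (NP\N)\NP

NP\N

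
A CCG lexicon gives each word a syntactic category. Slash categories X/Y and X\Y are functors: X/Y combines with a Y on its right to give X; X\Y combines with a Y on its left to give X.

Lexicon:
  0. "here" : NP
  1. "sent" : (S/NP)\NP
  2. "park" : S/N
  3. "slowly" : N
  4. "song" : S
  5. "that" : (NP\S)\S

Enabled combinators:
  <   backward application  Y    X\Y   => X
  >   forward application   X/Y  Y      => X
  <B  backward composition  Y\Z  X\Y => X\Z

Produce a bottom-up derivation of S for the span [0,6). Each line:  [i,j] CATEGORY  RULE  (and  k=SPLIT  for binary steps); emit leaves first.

[0,1] NP  lex  "here"
[1,2] (S/NP)\NP  lex  "sent"
[0,2] S/NP  <  k=1
[2,3] S/N  lex  "park"
[3,4] N  lex  "slowly"
[2,4] S  >  k=3
[4,5] S  lex  "song"
[5,6] (NP\S)\S  lex  "that"
[4,6] NP\S  <  k=5
[2,6] NP  <  k=4
[0,6] S  >  k=2

[0,6] S   >
  [0,2] S/NP   <
    [0,1] "here" : NP
    [1,2] "sent" : (S/NP)\NP
  [2,6] NP   <
    [2,4] S   >
      [2,3] "park" : S/N
      [3,4] "slowly" : N
    [4,6] NP\S   <
      [4,5] "song" : S
      [5,6] "that" : (NP\S)\S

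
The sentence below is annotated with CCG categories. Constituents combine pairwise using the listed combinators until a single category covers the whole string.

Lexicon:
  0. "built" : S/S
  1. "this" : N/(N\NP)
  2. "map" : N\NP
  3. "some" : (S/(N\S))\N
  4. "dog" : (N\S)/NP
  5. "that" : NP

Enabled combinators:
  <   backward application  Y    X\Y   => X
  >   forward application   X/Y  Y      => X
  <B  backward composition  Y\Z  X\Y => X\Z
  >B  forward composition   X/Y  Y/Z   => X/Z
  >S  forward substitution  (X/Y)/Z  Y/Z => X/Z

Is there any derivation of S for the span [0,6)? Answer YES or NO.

[0,6] S   >
  [0,5] S/NP   >B
    [0,1] "built" : S/S
    [1,5] S/NP   >B
      [1,4] S/(N\S)   <
        [1,3] N   >
          [1,2] "this" : N/(N\NP)
          [2,3] "map" : N\NP
        [3,4] "some" : (S/(N\S))\N
      [4,5] "dog" : (N\S)/NP
  [5,6] "that" : NP

YES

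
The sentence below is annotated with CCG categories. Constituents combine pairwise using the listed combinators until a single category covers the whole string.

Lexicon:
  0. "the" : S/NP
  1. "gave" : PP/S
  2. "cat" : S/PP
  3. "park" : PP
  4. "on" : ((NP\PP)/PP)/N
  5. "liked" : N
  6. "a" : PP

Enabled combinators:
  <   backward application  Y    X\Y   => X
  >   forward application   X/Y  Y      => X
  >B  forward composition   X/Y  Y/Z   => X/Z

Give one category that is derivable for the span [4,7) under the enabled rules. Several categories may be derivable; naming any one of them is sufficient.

[0,7] S   >
  [0,1] "the" : S/NP
  [1,7] NP   <
    [1,4] PP   >
      [1,2] "gave" : PP/S
      [2,4] S   >
        [2,3] "cat" : S/PP
        [3,4] "park" : PP
    [4,7] NP\PP   >
      [4,6] (NP\PP)/PP   >
        [4,5] "on" : ((NP\PP)/PP)/N
        [5,6] "liked" : N
      [6,7] "a" : PP

NP\PP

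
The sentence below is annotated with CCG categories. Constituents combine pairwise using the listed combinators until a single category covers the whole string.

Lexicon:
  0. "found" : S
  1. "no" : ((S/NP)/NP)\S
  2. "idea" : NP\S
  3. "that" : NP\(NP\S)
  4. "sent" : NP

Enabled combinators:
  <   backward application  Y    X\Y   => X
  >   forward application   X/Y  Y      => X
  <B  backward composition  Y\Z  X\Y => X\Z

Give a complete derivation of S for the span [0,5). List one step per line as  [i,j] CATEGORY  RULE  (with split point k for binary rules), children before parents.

[0,5] S   >
  [0,4] S/NP   >
    [0,2] (S/NP)/NP   <
      [0,1] "found" : S
      [1,2] "no" : ((S/NP)/NP)\S
    [2,4] NP   <
      [2,3] "idea" : NP\S
      [3,4] "that" : NP\(NP\S)
  [4,5] "sent" : NP

[0,1] S  lex  "found"
[1,2] ((S/NP)/NP)\S  lex  "no"
[0,2] (S/NP)/NP  <  k=1
[2,3] NP\S  lex  "idea"
[3,4] NP\(NP\S)  lex  "that"
[2,4] NP  <  k=3
[0,4] S/NP  >  k=2
[4,5] NP  lex  "sent"
[0,5] S  >  k=4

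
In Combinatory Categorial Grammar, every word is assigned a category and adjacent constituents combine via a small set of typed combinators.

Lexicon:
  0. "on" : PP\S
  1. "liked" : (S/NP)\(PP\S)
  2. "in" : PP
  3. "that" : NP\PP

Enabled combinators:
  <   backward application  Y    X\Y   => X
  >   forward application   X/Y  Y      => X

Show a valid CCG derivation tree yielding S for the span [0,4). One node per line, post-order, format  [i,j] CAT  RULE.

[0,1] PP\S  lex  "on"
[1,2] (S/NP)\(PP\S)  lex  "liked"
[0,2] S/NP  <  k=1
[2,3] PP  lex  "in"
[3,4] NP\PP  lex  "that"
[2,4] NP  <  k=3
[0,4] S  >  k=2

[0,4] S   >
  [0,2] S/NP   <
    [0,1] "on" : PP\S
    [1,2] "liked" : (S/NP)\(PP\S)
  [2,4] NP   <
    [2,3] "in" : PP
    [3,4] "that" : NP\PP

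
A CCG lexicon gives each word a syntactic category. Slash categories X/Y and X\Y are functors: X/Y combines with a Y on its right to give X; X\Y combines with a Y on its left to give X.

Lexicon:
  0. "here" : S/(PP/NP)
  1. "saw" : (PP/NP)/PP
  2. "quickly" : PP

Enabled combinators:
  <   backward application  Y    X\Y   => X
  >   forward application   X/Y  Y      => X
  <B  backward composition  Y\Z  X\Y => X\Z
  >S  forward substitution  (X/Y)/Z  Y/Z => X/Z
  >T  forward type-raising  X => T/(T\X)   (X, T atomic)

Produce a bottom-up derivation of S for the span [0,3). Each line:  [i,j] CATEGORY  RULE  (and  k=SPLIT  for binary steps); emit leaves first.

[0,3] S   >
  [0,1] "here" : S/(PP/NP)
  [1,3] PP/NP   >
    [1,2] "saw" : (PP/NP)/PP
    [2,3] "quickly" : PP

[0,1] S/(PP/NP)  lex  "here"
[1,2] (PP/NP)/PP  lex  "saw"
[2,3] PP  lex  "quickly"
[1,3] PP/NP  >  k=2
[0,3] S  >  k=1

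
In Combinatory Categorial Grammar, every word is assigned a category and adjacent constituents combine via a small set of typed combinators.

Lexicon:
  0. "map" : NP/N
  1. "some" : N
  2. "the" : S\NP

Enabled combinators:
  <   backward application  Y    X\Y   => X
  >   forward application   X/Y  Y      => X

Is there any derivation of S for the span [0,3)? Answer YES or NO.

[0,3] S   <
  [0,2] NP   >
    [0,1] "map" : NP/N
    [1,2] "some" : N
  [2,3] "the" : S\NP

YES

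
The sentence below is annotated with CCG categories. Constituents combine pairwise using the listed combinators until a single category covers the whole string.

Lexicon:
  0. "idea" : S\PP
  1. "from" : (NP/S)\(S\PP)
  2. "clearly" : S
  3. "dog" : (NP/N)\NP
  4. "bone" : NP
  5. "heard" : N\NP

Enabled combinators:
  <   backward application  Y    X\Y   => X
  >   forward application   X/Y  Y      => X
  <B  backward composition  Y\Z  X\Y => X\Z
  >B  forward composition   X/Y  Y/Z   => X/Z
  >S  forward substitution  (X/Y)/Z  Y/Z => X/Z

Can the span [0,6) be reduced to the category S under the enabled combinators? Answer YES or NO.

S\PP (NP/S)\(S\PP) S (NP/N)\NP NP N\NP
CKY chart[0,6] = {NP}; S ∉ chart

NO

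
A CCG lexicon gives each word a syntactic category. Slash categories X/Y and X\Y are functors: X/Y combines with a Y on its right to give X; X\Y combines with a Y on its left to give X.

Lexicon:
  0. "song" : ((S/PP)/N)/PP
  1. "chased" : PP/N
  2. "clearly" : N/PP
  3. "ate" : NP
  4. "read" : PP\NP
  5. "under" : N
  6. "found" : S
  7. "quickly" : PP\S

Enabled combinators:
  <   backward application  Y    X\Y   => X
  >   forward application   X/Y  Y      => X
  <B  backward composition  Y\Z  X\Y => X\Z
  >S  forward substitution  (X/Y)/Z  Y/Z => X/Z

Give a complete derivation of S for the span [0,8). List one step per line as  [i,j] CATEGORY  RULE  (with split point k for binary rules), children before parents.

[0,8] S   >
  [0,6] S/PP   >
    [0,5] (S/PP)/N   >
      [0,1] "song" : ((S/PP)/N)/PP
      [1,5] PP   >
        [1,2] "chased" : PP/N
        [2,5] N   >
          [2,3] "clearly" : N/PP
          [3,5] PP   <
            [3,4] "ate" : NP
            [4,5] "read" : PP\NP
    [5,6] "under" : N
  [6,8] PP   <
    [6,7] "found" : S
    [7,8] "quickly" : PP\S

[0,1] ((S/PP)/N)/PP  lex  "song"
[1,2] PP/N  lex  "chased"
[2,3] N/PP  lex  "clearly"
[3,4] NP  lex  "ate"
[4,5] PP\NP  lex  "read"
[3,5] PP  <  k=4
[2,5] N  >  k=3
[1,5] PP  >  k=2
[0,5] (S/PP)/N  >  k=1
[5,6] N  lex  "under"
[0,6] S/PP  >  k=5
[6,7] S  lex  "found"
[7,8] PP\S  lex  "quickly"
[6,8] PP  <  k=7
[0,8] S  >  k=6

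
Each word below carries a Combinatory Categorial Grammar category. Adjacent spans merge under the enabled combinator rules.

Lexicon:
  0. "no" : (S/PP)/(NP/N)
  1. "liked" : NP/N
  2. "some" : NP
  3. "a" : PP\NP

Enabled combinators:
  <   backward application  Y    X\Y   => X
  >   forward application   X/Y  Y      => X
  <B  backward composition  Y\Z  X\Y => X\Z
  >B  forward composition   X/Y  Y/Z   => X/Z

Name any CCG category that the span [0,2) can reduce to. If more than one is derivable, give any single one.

[0,4] S   >
  [0,2] S/PP   >
    [0,1] "no" : (S/PP)/(NP/N)
    [1,2] "liked" : NP/N
  [2,4] PP   <
    [2,3] "some" : NP
    [3,4] "a" : PP\NP

S/PP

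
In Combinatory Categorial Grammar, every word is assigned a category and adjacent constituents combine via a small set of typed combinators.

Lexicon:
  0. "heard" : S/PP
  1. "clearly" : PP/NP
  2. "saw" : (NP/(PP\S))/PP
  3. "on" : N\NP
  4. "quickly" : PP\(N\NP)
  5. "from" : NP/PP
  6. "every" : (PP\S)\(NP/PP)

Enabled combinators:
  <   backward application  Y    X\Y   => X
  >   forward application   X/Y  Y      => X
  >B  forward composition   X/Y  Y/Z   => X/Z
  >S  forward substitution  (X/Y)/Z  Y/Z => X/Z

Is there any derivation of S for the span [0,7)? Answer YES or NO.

[0,7] S   >
  [0,2] S/NP   >B
    [0,1] "heard" : S/PP
    [1,2] "clearly" : PP/NP
  [2,7] NP   >
    [2,5] NP/(PP\S)   >
      [2,3] "saw" : (NP/(PP\S))/PP
      [3,5] PP   <
        [3,4] "on" : N\NP
        [4,5] "quickly" : PP\(N\NP)
    [5,7] PP\S   <
      [5,6] "from" : NP/PP
      [6,7] "every" : (PP\S)\(NP/PP)

YES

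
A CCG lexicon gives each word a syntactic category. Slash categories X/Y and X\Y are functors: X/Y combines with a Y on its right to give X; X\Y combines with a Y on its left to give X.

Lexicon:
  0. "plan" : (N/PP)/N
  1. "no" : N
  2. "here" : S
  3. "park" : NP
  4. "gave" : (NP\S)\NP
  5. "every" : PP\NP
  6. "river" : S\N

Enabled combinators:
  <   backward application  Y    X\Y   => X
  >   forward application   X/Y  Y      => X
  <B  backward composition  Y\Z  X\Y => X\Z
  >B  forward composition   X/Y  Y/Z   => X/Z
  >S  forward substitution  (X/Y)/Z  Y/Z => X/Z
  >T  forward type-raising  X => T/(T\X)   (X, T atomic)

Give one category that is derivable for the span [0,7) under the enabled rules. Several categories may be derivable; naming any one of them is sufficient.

[0,7] S   <
  [0,6] N   >
    [0,2] N/PP   >
      [0,1] "plan" : (N/PP)/N
      [1,2] "no" : N
    [2,6] PP   >
      [2,3] PP/(PP\S)   >T
        [2,3] "here" : S
      [3,6] PP\S   <B
        [3,5] NP\S   <
          [3,4] "park" : NP
          [4,5] "gave" : (NP\S)\NP
        [5,6] "every" : PP\NP
  [6,7] "river" : S\N

S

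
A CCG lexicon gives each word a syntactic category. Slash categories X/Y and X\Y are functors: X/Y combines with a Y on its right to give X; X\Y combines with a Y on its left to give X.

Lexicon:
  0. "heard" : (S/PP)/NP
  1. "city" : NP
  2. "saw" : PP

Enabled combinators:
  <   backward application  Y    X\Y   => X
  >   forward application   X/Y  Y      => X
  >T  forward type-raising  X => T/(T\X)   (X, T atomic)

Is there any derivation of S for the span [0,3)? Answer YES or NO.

YES

[0,3] S   >
  [0,2] S/PP   >
    [0,1] "heard" : (S/PP)/NP
    [1,2] "city" : NP
  [2,3] "saw" : PP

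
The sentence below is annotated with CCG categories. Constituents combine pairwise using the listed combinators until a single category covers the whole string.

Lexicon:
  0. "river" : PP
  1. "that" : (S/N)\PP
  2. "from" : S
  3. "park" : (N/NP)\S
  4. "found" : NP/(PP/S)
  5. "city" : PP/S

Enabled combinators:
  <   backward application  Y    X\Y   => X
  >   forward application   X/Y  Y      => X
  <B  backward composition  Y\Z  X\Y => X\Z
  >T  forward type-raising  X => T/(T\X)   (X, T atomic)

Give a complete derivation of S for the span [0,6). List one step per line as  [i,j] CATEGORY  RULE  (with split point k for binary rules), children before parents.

[0,6] S   >
  [0,2] S/N   <
    [0,1] "river" : PP
    [1,2] "that" : (S/N)\PP
  [2,6] N   >
    [2,4] N/NP   <
      [2,3] "from" : S
      [3,4] "park" : (N/NP)\S
    [4,6] NP   >
      [4,5] "found" : NP/(PP/S)
      [5,6] "city" : PP/S

[0,1] PP  lex  "river"
[1,2] (S/N)\PP  lex  "that"
[0,2] S/N  <  k=1
[2,3] S  lex  "from"
[3,4] (N/NP)\S  lex  "park"
[2,4] N/NP  <  k=3
[4,5] NP/(PP/S)  lex  "found"
[5,6] PP/S  lex  "city"
[4,6] NP  >  k=5
[2,6] N  >  k=4
[0,6] S  >  k=2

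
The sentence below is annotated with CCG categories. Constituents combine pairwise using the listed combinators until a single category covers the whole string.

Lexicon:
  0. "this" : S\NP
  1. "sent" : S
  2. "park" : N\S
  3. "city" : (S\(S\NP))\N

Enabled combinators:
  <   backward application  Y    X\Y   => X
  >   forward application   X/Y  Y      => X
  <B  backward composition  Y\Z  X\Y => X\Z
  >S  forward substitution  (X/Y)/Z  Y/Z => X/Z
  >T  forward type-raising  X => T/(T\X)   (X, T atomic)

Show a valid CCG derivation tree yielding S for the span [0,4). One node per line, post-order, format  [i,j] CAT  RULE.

[0,4] S   <
  [0,1] "this" : S\NP
  [1,4] S\(S\NP)   <
    [1,3] N   >
      [1,2] N/(N\S)   >T
        [1,2] "sent" : S
      [2,3] "park" : N\S
    [3,4] "city" : (S\(S\NP))\N

[0,1] S\NP  lex  "this"
[1,2] S  lex  "sent"
[1,2] N/(N\S)  >T
[2,3] N\S  lex  "park"
[1,3] N  >  k=2
[3,4] (S\(S\NP))\N  lex  "city"
[1,4] S\(S\NP)  <  k=3
[0,4] S  <  k=1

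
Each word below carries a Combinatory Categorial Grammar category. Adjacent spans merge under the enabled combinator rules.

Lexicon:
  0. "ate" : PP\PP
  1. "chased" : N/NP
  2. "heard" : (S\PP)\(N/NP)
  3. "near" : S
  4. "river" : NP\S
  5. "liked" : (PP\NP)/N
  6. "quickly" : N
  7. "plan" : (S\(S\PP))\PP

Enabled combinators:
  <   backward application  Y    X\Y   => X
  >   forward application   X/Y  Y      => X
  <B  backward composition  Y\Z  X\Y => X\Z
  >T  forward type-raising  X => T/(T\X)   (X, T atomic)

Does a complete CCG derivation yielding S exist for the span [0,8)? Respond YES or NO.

[0,8] S   <
  [0,3] S\PP   <B
    [0,1] "ate" : PP\PP
    [1,3] S\PP   <
      [1,2] "chased" : N/NP
      [2,3] "heard" : (S\PP)\(N/NP)
  [3,8] S\(S\PP)   <
    [3,7] PP   <
      [3,5] NP   <
        [3,4] "near" : S
        [4,5] "river" : NP\S
      [5,7] PP\NP   >
        [5,6] "liked" : (PP\NP)/N
        [6,7] "quickly" : N
    [7,8] "plan" : (S\(S\PP))\PP

YES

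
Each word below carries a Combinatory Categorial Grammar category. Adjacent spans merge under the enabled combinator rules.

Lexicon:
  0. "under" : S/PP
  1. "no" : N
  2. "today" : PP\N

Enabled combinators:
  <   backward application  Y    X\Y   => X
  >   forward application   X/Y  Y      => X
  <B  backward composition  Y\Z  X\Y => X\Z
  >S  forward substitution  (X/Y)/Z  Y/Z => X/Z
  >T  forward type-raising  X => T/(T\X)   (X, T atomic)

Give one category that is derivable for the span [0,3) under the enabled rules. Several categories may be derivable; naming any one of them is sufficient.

[0,3] S   >
  [0,1] "under" : S/PP
  [1,3] PP   <
    [1,2] "no" : N
    [2,3] "today" : PP\N

S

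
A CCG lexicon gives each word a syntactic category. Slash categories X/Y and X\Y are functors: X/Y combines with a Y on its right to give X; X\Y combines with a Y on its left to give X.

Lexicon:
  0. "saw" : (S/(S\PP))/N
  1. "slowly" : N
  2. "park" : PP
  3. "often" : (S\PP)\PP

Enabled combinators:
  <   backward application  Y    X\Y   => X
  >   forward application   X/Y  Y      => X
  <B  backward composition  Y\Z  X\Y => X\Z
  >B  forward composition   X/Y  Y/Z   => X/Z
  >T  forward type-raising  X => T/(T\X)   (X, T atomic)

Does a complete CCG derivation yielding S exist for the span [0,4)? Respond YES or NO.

YES

[0,4] S   >
  [0,2] S/(S\PP)   >
    [0,1] "saw" : (S/(S\PP))/N
    [1,2] "slowly" : N
  [2,4] S\PP   <
    [2,3] "park" : PP
    [3,4] "often" : (S\PP)\PP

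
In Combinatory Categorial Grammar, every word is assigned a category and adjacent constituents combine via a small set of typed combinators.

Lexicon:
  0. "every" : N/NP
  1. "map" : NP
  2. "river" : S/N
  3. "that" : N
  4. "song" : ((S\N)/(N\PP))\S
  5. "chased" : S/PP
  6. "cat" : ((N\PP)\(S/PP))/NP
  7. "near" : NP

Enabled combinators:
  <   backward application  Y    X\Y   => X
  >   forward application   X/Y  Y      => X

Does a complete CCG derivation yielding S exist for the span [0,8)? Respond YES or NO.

[0,8] S   <
  [0,2] N   >
    [0,1] "every" : N/NP
    [1,2] "map" : NP
  [2,8] S\N   >
    [2,5] (S\N)/(N\PP)   <
      [2,4] S   >
        [2,3] "river" : S/N
        [3,4] "that" : N
      [4,5] "song" : ((S\N)/(N\PP))\S
    [5,8] N\PP   <
      [5,6] "chased" : S/PP
      [6,8] (N\PP)\(S/PP)   >
        [6,7] "cat" : ((N\PP)\(S/PP))/NP
        [7,8] "near" : NP

YES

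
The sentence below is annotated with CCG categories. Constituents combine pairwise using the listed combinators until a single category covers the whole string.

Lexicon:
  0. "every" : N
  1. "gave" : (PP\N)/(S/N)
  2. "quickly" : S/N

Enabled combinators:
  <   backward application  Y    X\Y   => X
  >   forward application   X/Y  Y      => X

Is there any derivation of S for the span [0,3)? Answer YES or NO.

N (PP\N)/(S/N) S/N
CKY chart[0,3] = {PP}; S ∉ chart

NO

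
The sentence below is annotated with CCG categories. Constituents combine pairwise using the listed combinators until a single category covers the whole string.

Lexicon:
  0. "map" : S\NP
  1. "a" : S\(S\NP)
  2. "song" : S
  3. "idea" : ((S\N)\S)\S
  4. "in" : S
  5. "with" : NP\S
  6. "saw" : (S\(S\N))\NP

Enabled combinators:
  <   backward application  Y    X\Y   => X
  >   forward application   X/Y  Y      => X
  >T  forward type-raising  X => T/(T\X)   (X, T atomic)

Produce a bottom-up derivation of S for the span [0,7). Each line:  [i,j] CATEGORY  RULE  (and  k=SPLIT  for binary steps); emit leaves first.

[0,1] S\NP  lex  "map"
[1,2] S\(S\NP)  lex  "a"
[0,2] S  <  k=1
[2,3] S  lex  "song"
[3,4] ((S\N)\S)\S  lex  "idea"
[2,4] (S\N)\S  <  k=3
[0,4] S\N  <  k=2
[4,5] S  lex  "in"
[4,5] NP/(NP\S)  >T
[5,6] NP\S  lex  "with"
[4,6] NP  >  k=5
[6,7] (S\(S\N))\NP  lex  "saw"
[4,7] S\(S\N)  <  k=6
[0,7] S  <  k=4

[0,7] S   <
  [0,4] S\N   <
    [0,2] S   <
      [0,1] "map" : S\NP
      [1,2] "a" : S\(S\NP)
    [2,4] (S\N)\S   <
      [2,3] "song" : S
      [3,4] "idea" : ((S\N)\S)\S
  [4,7] S\(S\N)   <
    [4,6] NP   >
      [4,5] NP/(NP\S)   >T
        [4,5] "in" : S
      [5,6] "with" : NP\S
    [6,7] "saw" : (S\(S\N))\NP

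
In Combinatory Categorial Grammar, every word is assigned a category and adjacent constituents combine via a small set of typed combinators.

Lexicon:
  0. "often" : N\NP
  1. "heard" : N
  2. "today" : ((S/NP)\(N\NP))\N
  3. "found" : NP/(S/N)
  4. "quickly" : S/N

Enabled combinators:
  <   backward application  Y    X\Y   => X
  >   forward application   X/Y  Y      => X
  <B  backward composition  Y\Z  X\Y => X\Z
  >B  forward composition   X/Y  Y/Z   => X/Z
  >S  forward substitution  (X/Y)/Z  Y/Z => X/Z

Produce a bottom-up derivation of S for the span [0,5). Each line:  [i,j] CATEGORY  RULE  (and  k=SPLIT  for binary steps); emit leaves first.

[0,1] N\NP  lex  "often"
[1,2] N  lex  "heard"
[2,3] ((S/NP)\(N\NP))\N  lex  "today"
[1,3] (S/NP)\(N\NP)  <  k=2
[0,3] S/NP  <  k=1
[3,4] NP/(S/N)  lex  "found"
[4,5] S/N  lex  "quickly"
[3,5] NP  >  k=4
[0,5] S  >  k=3

[0,5] S   >
  [0,3] S/NP   <
    [0,1] "often" : N\NP
    [1,3] (S/NP)\(N\NP)   <
      [1,2] "heard" : N
      [2,3] "today" : ((S/NP)\(N\NP))\N
  [3,5] NP   >
    [3,4] "found" : NP/(S/N)
    [4,5] "quickly" : S/N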